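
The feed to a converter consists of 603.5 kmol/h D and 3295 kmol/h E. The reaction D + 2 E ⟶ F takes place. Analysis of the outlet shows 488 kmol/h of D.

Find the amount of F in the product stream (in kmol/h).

116 kmol/h

For D: n = n₀ − 1ξ → 488 = 603.5 − 1ξ, giving ξ = 115.5 kmol/h.
Outlet amounts (n = n₀ + ν ξ):
  D: 603.5 − 1(115.5) = 488
  E: 3295 − 2(115.5) = 3064
  F: 0 + 1(115.5) = 115.5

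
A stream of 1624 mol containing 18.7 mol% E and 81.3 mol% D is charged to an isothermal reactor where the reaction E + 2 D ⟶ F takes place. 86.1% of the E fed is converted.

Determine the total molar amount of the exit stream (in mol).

1100 mol

E reacted = 0.861 × 303.7 = 261.5 mol; ν_E = −1, so ξ = 261.5/1 = 261.5 mol.
Outlet amounts (n = n₀ + ν ξ):
  E: 303.7 − 1(261.5) = 42.21
  D: 1320 − 2(261.5) = 797.4
  F: 0 + 1(261.5) = 261.5
Total out = 42.21 + 797.4 + 261.5 = 1101 mol.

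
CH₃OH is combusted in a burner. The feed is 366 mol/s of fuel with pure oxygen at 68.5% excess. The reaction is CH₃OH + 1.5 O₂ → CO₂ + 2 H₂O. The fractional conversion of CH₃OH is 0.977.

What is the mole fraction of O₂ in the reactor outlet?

0.264

Stoichiometric O₂ = 1.5 × 366 = 549 mol/s; O₂ fed = 549 × 1.685 = 925.1 mol/s.
Fuel reacted = 0.977 × 366 → ξ = 357.6 mol/s.
Outlet (n = n₀ + ν ξ):
  CH₃OH: 366 − 1(357.6) = 8.418
  O₂: 925.1 − 1.5(357.6) = 388.7
  CO₂: 0 + 1(357.6) = 357.6
  H₂O: 0 + 2(357.6) = 715.2
Total out = 1470 mol/s; y_O₂ = 388.7 / 1470 = 0.2644.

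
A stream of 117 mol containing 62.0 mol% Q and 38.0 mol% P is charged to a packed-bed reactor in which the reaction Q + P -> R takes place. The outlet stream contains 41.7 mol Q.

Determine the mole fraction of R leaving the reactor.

0.358

For Q: n = n₀ − 1ξ → 41.7 = 72.54 − 1ξ, giving ξ = 30.84 mol.
Outlet amounts (n = n₀ + ν ξ):
  Q: 72.54 − 1(30.84) = 41.7
  P: 44.46 − 1(30.84) = 13.62
  R: 0 + 1(30.84) = 30.84
Total out = 86.16 mol; y_R = 30.84 / 86.16 = 0.3579.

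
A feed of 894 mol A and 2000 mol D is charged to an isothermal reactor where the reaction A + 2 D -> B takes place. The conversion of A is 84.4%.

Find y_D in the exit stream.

0.354

A reacted = 0.844 × 894 = 754.5 mol; ν_A = −1, so ξ = 754.5/1 = 754.5 mol.
Outlet amounts (n = n₀ + ν ξ):
  A: 894 − 1(754.5) = 139.5
  D: 2000 − 2(754.5) = 490.9
  B: 0 + 1(754.5) = 754.5
Total out = 1385 mol; y_D = 490.9 / 1385 = 0.3545.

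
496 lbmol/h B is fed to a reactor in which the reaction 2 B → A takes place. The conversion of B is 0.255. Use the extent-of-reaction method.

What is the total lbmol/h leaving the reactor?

433 lbmol/h

B reacted = 0.255 × 496 = 126.5 lbmol/h; ν_B = −2, so ξ = 126.5/2 = 63.24 lbmol/h.
Outlet amounts (n = n₀ + ν ξ):
  B: 496 − 2(63.24) = 369.5
  A: 0 + 1(63.24) = 63.24
Total out = 369.5 + 63.24 = 432.8 lbmol/h.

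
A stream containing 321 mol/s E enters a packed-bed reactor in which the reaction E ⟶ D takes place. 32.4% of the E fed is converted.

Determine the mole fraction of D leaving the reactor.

0.324

E reacted = 0.324 × 321 = 104 mol/s; ν_E = −1, so ξ = 104/1 = 104 mol/s.
Outlet amounts (n = n₀ + ν ξ):
  E: 321 − 1(104) = 217
  D: 0 + 1(104) = 104
Total out = 321 mol/s; y_D = 104 / 321 = 0.324.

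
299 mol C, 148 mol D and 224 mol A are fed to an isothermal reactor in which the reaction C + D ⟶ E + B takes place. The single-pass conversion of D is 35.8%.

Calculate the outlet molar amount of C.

D reacted = 0.358 × 148 = 52.98 mol; ν_D = −1, so ξ = 52.98/1 = 52.98 mol.
Outlet amounts (n = n₀ + ν ξ):
  C: 299 − 1(52.98) = 246
  D: 148 − 1(52.98) = 95.02
  E: 0 + 1(52.98) = 52.98
  B: 0 + 1(52.98) = 52.98
  A: 224 (inert)

246 mol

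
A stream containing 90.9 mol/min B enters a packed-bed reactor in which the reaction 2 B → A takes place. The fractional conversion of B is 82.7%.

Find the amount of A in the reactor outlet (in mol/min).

37.6 mol/min

B reacted = 0.827 × 90.9 = 75.17 mol/min; ν_B = −2, so ξ = 75.17/2 = 37.59 mol/min.
Outlet amounts (n = n₀ + ν ξ):
  B: 90.9 − 2(37.59) = 15.73
  A: 0 + 1(37.59) = 37.59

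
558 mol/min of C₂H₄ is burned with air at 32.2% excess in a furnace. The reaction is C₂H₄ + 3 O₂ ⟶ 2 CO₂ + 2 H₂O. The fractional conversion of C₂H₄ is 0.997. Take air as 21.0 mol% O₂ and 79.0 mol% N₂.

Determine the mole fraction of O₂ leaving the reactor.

Stoichiometric O₂ = 3 × 558 = 1674 mol/min; O₂ fed = 1674 × 1.322 = 2213 mol/min.
N₂ fed = 2213 × 79/21 = 8325 mol/min.
Fuel reacted = 0.997 × 558 → ξ = 556.3 mol/min.
Outlet (n = n₀ + ν ξ):
  C₂H₄: 558 − 1(556.3) = 1.674
  O₂: 2213 − 3(556.3) = 544.1
  N₂: 8325 (inert)
  CO₂: 0 + 2(556.3) = 1113
  H₂O: 0 + 2(556.3) = 1113
Total out = 11100 mol/min; y_O₂ = 544.1 / 11100 = 0.04903.

0.049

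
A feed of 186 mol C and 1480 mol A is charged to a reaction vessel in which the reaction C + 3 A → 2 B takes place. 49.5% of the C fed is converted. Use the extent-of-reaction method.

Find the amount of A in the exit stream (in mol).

C reacted = 0.495 × 186 = 92.07 mol; ν_C = −1, so ξ = 92.07/1 = 92.07 mol.
Outlet amounts (n = n₀ + ν ξ):
  C: 186 − 1(92.07) = 93.93
  A: 1480 − 3(92.07) = 1204
  B: 0 + 2(92.07) = 184.1

1200 mol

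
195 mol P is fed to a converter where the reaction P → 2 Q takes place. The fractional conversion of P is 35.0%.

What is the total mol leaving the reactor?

P reacted = 0.35 × 195 = 68.25 mol; ν_P = −1, so ξ = 68.25/1 = 68.25 mol.
Outlet amounts (n = n₀ + ν ξ):
  P: 195 − 1(68.25) = 126.8
  Q: 0 + 2(68.25) = 136.5
Total out = 126.8 + 136.5 = 263.2 mol.

263 mol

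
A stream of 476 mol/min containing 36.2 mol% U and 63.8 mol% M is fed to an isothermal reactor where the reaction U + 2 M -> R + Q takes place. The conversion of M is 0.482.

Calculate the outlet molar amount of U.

99.1 mol/min

M reacted = 0.482 × 303.7 = 146.4 mol/min; ν_M = −2, so ξ = 146.4/2 = 73.19 mol/min.
Outlet amounts (n = n₀ + ν ξ):
  U: 172.3 − 1(73.19) = 99.12
  M: 303.7 − 2(73.19) = 157.3
  R: 0 + 1(73.19) = 73.19
  Q: 0 + 1(73.19) = 73.19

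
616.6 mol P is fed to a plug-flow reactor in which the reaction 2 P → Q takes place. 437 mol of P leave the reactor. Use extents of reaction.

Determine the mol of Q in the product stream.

For P: n = n₀ − 2ξ → 437 = 616.6 − 2ξ, giving ξ = 89.8 mol.
Outlet amounts (n = n₀ + ν ξ):
  P: 616.6 − 2(89.8) = 437
  Q: 0 + 1(89.8) = 89.8

89.8 mol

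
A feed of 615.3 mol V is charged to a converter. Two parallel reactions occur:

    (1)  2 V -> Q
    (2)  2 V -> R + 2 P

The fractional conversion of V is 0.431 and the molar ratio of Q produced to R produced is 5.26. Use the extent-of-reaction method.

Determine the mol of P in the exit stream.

Conversion of V: V consumed = 0.431 × 615.3 = 265.2 mol = 2ξ₁ + 2ξ₂.
Selectivity: 1ξ₁ / (1ξ₂) = 5.26 → ξ₁ = 5.26 ξ₂.
Substitute: (2·5.26 + 2) ξ₂ = 265.2 → ξ₂ = 21.18 mol, ξ₁ = 111.4 mol.
Outlet amounts (n = n₀ + Σ ν·ξ):
  V: 615.3 − 2(111.4) − 2(21.18) = 350.1
  Q: 0 + 1(111.4) = 111.4
  R: 0 + 1(21.18) = 21.18
  P: 0 + 2(21.18) = 42.36

42.4 mol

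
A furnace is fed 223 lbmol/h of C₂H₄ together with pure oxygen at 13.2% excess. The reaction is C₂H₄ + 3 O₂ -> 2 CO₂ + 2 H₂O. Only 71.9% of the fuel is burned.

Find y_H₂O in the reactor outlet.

Stoichiometric O₂ = 3 × 223 = 669 lbmol/h; O₂ fed = 669 × 1.132 = 757.3 lbmol/h.
Fuel reacted = 0.719 × 223 → ξ = 160.3 lbmol/h.
Outlet (n = n₀ + ν ξ):
  C₂H₄: 223 − 1(160.3) = 62.66
  O₂: 757.3 − 3(160.3) = 276.3
  CO₂: 0 + 2(160.3) = 320.7
  H₂O: 0 + 2(160.3) = 320.7
Total out = 980.3 lbmol/h; y_H₂O = 320.7 / 980.3 = 0.3271.

0.327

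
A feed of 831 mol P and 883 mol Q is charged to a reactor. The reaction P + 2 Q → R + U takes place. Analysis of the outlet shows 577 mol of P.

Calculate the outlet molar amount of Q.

375 mol

For P: n = n₀ − 1ξ → 577 = 831 − 1ξ, giving ξ = 254 mol.
Outlet amounts (n = n₀ + ν ξ):
  P: 831 − 1(254) = 577
  Q: 883 − 2(254) = 375
  R: 0 + 1(254) = 254
  U: 0 + 1(254) = 254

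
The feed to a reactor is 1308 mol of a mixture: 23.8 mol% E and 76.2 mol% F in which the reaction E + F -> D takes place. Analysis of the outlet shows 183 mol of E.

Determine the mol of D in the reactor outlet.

128 mol

For E: n = n₀ − 1ξ → 183 = 311.3 − 1ξ, giving ξ = 128.3 mol.
Outlet amounts (n = n₀ + ν ξ):
  E: 311.3 − 1(128.3) = 183
  F: 996.7 − 1(128.3) = 868.4
  D: 0 + 1(128.3) = 128.3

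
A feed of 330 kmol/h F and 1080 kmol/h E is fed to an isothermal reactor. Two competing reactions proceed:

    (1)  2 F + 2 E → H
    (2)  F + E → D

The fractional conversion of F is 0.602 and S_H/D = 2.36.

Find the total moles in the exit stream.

Conversion of F: F consumed = 0.602 × 330 = 198.7 kmol/h = 2ξ₁ + 1ξ₂.
Selectivity: 1ξ₁ / (1ξ₂) = 2.36 → ξ₁ = 2.36 ξ₂.
Substitute: (2·2.36 + 1) ξ₂ = 198.7 → ξ₂ = 34.73 kmol/h, ξ₁ = 81.96 kmol/h.
Outlet amounts (n = n₀ + Σ ν·ξ):
  F: 330 − 2(81.96) − 1(34.73) = 131.3
  E: 1080 − 2(81.96) − 1(34.73) = 881.3
  H: 0 + 1(81.96) = 81.96
  D: 0 + 1(34.73) = 34.73
Total out = 131.3 + 881.3 + 81.96 + 34.73 = 1129 kmol/h.

1130 kmol/h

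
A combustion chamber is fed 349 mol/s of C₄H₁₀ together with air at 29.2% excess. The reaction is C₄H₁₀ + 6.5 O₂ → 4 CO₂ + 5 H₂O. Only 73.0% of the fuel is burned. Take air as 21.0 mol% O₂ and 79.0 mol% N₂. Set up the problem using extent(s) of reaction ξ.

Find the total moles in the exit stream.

14700 mol/s

Stoichiometric O₂ = 6.5 × 349 = 2268 mol/s; O₂ fed = 2268 × 1.292 = 2931 mol/s.
N₂ fed = 2931 × 79/21 = 11030 mol/s.
Fuel reacted = 0.73 × 349 → ξ = 254.8 mol/s.
Outlet (n = n₀ + ν ξ):
  C₄H₁₀: 349 − 1(254.8) = 94.23
  O₂: 2931 − 6.5(254.8) = 1275
  N₂: 11030 (inert)
  CO₂: 0 + 4(254.8) = 1019
  H₂O: 0 + 5(254.8) = 1274
Total out = 94.23 + 1275 + 11030 + 1019 + 1274 = 14690 mol/s.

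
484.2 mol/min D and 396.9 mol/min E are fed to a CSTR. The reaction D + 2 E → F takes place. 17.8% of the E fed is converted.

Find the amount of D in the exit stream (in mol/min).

E reacted = 0.178 × 396.9 = 70.65 mol/min; ν_E = −2, so ξ = 70.65/2 = 35.32 mol/min.
Outlet amounts (n = n₀ + ν ξ):
  D: 484.2 − 1(35.32) = 448.9
  E: 396.9 − 2(35.32) = 326.3
  F: 0 + 1(35.32) = 35.32

449 mol/min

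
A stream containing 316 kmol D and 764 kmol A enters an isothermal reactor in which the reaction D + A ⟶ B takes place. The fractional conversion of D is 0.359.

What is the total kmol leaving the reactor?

D reacted = 0.359 × 316 = 113.4 kmol; ν_D = −1, so ξ = 113.4/1 = 113.4 kmol.
Outlet amounts (n = n₀ + ν ξ):
  D: 316 − 1(113.4) = 202.6
  A: 764 − 1(113.4) = 650.6
  B: 0 + 1(113.4) = 113.4
Total out = 202.6 + 650.6 + 113.4 = 966.6 kmol.

967 kmol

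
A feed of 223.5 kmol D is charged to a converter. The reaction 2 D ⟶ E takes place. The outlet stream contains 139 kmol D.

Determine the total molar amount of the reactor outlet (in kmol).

181 kmol

For D: n = n₀ − 2ξ → 139 = 223.5 − 2ξ, giving ξ = 42.25 kmol.
Outlet amounts (n = n₀ + ν ξ):
  D: 223.5 − 2(42.25) = 139
  E: 0 + 1(42.25) = 42.25
Total out = 139 + 42.25 = 181.2 kmol.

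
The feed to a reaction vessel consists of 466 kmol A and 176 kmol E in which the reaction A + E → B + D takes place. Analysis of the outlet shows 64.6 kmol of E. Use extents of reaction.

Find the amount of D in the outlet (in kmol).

111 kmol

For E: n = n₀ − 1ξ → 64.6 = 176 − 1ξ, giving ξ = 111.4 kmol.
Outlet amounts (n = n₀ + ν ξ):
  A: 466 − 1(111.4) = 354.6
  E: 176 − 1(111.4) = 64.6
  B: 0 + 1(111.4) = 111.4
  D: 0 + 1(111.4) = 111.4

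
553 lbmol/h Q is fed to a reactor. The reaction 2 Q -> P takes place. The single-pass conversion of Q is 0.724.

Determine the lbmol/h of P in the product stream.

200 lbmol/h

Q reacted = 0.724 × 553 = 400.4 lbmol/h; ν_Q = −2, so ξ = 400.4/2 = 200.2 lbmol/h.
Outlet amounts (n = n₀ + ν ξ):
  Q: 553 − 2(200.2) = 152.6
  P: 0 + 1(200.2) = 200.2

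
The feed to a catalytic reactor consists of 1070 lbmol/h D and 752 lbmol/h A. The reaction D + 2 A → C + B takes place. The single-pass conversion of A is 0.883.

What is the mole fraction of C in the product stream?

0.223

A reacted = 0.883 × 752 = 664 lbmol/h; ν_A = −2, so ξ = 664/2 = 332 lbmol/h.
Outlet amounts (n = n₀ + ν ξ):
  D: 1070 − 1(332) = 738
  A: 752 − 2(332) = 87.98
  C: 0 + 1(332) = 332
  B: 0 + 1(332) = 332
Total out = 1490 lbmol/h; y_C = 332 / 1490 = 0.2228.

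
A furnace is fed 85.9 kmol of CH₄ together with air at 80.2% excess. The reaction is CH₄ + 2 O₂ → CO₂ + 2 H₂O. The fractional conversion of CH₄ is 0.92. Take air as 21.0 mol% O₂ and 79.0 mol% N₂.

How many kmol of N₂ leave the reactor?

Stoichiometric O₂ = 2 × 85.9 = 171.8 kmol; O₂ fed = 171.8 × 1.802 = 309.6 kmol.
N₂ fed = 309.6 × 79/21 = 1165 kmol.
Fuel reacted = 0.92 × 85.9 → ξ = 79.03 kmol.
Outlet (n = n₀ + ν ξ):
  CH₄: 85.9 − 1(79.03) = 6.872
  O₂: 309.6 − 2(79.03) = 151.5
  N₂: 1165 (inert)
  CO₂: 0 + 1(79.03) = 79.03
  H₂O: 0 + 2(79.03) = 158.1

1160 kmol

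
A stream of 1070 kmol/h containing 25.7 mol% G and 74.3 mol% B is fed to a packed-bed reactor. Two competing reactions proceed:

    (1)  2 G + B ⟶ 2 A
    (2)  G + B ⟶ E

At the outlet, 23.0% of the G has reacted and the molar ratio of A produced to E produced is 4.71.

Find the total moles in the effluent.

Conversion of G: G consumed = 0.23 × 275 = 63.25 kmol/h = 2ξ₁ + 1ξ₂.
Selectivity: 2ξ₁ / (1ξ₂) = 4.71 → ξ₁ = 2.355 ξ₂.
Substitute: (2·2.355 + 1) ξ₂ = 63.25 → ξ₂ = 11.08 kmol/h, ξ₁ = 26.09 kmol/h.
Outlet amounts (n = n₀ + Σ ν·ξ):
  G: 275 − 2(26.09) − 1(11.08) = 211.7
  B: 795 − 1(26.09) − 1(11.08) = 757.8
  A: 0 + 2(26.09) = 52.17
  E: 0 + 1(11.08) = 11.08
Total out = 211.7 + 757.8 + 52.17 + 11.08 = 1033 kmol/h.

1030 kmol/h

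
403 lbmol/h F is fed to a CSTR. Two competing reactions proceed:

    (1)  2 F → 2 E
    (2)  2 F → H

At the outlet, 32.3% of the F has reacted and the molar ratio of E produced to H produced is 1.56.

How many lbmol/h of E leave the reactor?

57 lbmol/h

Conversion of F: F consumed = 0.323 × 403 = 130.2 lbmol/h = 2ξ₁ + 2ξ₂.
Selectivity: 2ξ₁ / (1ξ₂) = 1.56 → ξ₁ = 0.78 ξ₂.
Substitute: (2·0.78 + 2) ξ₂ = 130.2 → ξ₂ = 36.56 lbmol/h, ξ₁ = 28.52 lbmol/h.
Outlet amounts (n = n₀ + Σ ν·ξ):
  F: 403 − 2(28.52) − 2(36.56) = 272.8
  E: 0 + 2(28.52) = 57.04
  H: 0 + 1(36.56) = 36.56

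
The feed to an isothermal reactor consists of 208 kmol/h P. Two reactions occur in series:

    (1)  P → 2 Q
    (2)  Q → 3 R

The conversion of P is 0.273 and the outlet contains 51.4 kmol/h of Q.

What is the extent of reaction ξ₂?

ξ₂ = 62.2 kmol/h

Conversion of P: P consumed = 1ξ₁ = 0.273 × 208 → ξ₁ = 56.78 kmol/h.
Q balance: n_Q = 0 + 2ξ₁ − 1ξ₂ = 51.4 → ξ₂ = (2·56.78 − 51.4)/1 = 62.17 kmol/h.
Outlet amounts (n = n₀ + Σ ν·ξ):
  P: 208 − 1(56.78) = 151.2
  Q: 0 + 2(56.78) − 1(62.17) = 51.4
  R: 0 + 3(62.17) = 186.5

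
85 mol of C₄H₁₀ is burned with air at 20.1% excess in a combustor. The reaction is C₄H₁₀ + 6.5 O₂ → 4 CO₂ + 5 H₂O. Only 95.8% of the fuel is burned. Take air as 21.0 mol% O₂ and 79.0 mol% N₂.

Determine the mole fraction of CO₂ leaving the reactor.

0.0967

Stoichiometric O₂ = 6.5 × 85 = 552.5 mol; O₂ fed = 552.5 × 1.201 = 663.6 mol.
N₂ fed = 663.6 × 79/21 = 2496 mol.
Fuel reacted = 0.958 × 85 → ξ = 81.43 mol.
Outlet (n = n₀ + ν ξ):
  C₄H₁₀: 85 − 1(81.43) = 3.57
  O₂: 663.6 − 6.5(81.43) = 134.3
  N₂: 2496 (inert)
  CO₂: 0 + 4(81.43) = 325.7
  H₂O: 0 + 5(81.43) = 407.1
Total out = 3367 mol; y_CO₂ = 325.7 / 3367 = 0.09674.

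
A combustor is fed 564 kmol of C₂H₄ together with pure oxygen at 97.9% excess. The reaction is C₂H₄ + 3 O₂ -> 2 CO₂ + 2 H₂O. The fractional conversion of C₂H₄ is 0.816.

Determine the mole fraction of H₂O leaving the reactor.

0.235

Stoichiometric O₂ = 3 × 564 = 1692 kmol; O₂ fed = 1692 × 1.979 = 3348 kmol.
Fuel reacted = 0.816 × 564 → ξ = 460.2 kmol.
Outlet (n = n₀ + ν ξ):
  C₂H₄: 564 − 1(460.2) = 103.8
  O₂: 3348 − 3(460.2) = 1968
  CO₂: 0 + 2(460.2) = 920.4
  H₂O: 0 + 2(460.2) = 920.4
Total out = 3912 kmol; y_H₂O = 920.4 / 3912 = 0.2353.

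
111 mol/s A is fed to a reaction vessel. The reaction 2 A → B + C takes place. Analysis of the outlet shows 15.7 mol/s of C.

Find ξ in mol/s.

ξ = 15.7 mol/s

For C: n = n₀ + 1ξ → 15.7 = 0 + 1ξ, giving ξ = 15.7 mol/s.
Outlet amounts (n = n₀ + ν ξ):
  A: 111 − 2(15.7) = 79.6
  B: 0 + 1(15.7) = 15.7
  C: 0 + 1(15.7) = 15.7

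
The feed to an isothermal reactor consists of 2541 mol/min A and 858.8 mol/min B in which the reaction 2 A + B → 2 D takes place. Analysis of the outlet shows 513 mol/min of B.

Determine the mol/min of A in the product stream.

1850 mol/min

For B: n = n₀ − 1ξ → 513 = 858.8 − 1ξ, giving ξ = 345.8 mol/min.
Outlet amounts (n = n₀ + ν ξ):
  A: 2541 − 2(345.8) = 1849
  B: 858.8 − 1(345.8) = 513
  D: 0 + 2(345.8) = 691.6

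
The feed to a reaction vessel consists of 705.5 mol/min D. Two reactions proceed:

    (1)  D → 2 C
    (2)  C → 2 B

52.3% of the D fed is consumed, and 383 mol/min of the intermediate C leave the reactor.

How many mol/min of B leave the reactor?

710 mol/min

Conversion of D: D consumed = 1ξ₁ = 0.523 × 705.5 → ξ₁ = 369 mol/min.
C balance: n_C = 0 + 2ξ₁ − 1ξ₂ = 383 → ξ₂ = (2·369 − 383)/1 = 355 mol/min.
Outlet amounts (n = n₀ + Σ ν·ξ):
  D: 705.5 − 1(369) = 336.5
  C: 0 + 2(369) − 1(355) = 383
  B: 0 + 2(355) = 709.9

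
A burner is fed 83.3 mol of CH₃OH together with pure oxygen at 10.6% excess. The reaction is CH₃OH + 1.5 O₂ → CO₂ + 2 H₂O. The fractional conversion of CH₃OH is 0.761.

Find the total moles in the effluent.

253 mol

Stoichiometric O₂ = 1.5 × 83.3 = 124.9 mol; O₂ fed = 124.9 × 1.106 = 138.2 mol.
Fuel reacted = 0.761 × 83.3 → ξ = 63.39 mol.
Outlet (n = n₀ + ν ξ):
  CH₃OH: 83.3 − 1(63.39) = 19.91
  O₂: 138.2 − 1.5(63.39) = 43.11
  CO₂: 0 + 1(63.39) = 63.39
  H₂O: 0 + 2(63.39) = 126.8
Total out = 19.91 + 43.11 + 63.39 + 126.8 = 253.2 mol.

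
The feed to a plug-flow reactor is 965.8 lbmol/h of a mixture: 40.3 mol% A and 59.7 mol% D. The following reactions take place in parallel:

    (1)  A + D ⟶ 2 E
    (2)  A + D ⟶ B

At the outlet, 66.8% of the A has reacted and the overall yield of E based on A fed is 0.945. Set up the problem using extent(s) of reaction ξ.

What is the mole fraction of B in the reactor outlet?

0.0855

Yield of E: 2ξ₁ / 389.2 = 0.945 → ξ₁ = 183.9 lbmol/h.
Conversion of A: 1ξ₁ + 1ξ₂ = 0.668 × 389.2 = 260 → ξ₂ = 76.09 lbmol/h.
Outlet amounts (n = n₀ + Σ ν·ξ):
  A: 389.2 − 1(183.9) − 1(76.09) = 129.2
  D: 576.6 − 1(183.9) − 1(76.09) = 316.6
  E: 0 + 2(183.9) = 367.8
  B: 0 + 1(76.09) = 76.09
Total out = 889.7 lbmol/h; y_B = 76.09 / 889.7 = 0.08552.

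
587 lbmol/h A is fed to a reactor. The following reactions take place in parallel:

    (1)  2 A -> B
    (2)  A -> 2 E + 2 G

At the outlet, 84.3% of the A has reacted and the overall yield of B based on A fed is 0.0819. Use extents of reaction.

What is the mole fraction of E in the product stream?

Yield of B: 1ξ₁ / 587 = 0.0819 → ξ₁ = 48.08 lbmol/h.
Conversion of A: 2ξ₁ + 1ξ₂ = 0.843 × 587 = 494.8 → ξ₂ = 398.7 lbmol/h.
Outlet amounts (n = n₀ + Σ ν·ξ):
  A: 587 − 2(48.08) − 1(398.7) = 92.16
  B: 0 + 1(48.08) = 48.08
  E: 0 + 2(398.7) = 797.4
  G: 0 + 2(398.7) = 797.4
Total out = 1735 lbmol/h; y_E = 797.4 / 1735 = 0.4596.

0.46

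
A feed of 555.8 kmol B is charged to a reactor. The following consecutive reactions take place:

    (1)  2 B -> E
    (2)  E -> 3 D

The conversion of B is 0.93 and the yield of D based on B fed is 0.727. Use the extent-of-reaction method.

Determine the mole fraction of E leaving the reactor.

0.218

Conversion of B: B consumed = 2ξ₁ = 0.93 × 555.8 → ξ₁ = 258.4 kmol.
Yield of D: 3ξ₂ / 555.8 = 0.727 → ξ₂ = 134.7 kmol.
Outlet amounts (n = n₀ + Σ ν·ξ):
  B: 555.8 − 2(258.4) = 38.91
  E: 0 + 1(258.4) − 1(134.7) = 123.8
  D: 0 + 3(134.7) = 404.1
Total out = 566.7 kmol; y_E = 123.8 / 566.7 = 0.2184.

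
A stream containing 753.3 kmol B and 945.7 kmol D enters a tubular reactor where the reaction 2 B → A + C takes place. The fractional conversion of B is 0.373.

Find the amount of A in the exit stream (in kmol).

140 kmol

B reacted = 0.373 × 753.3 = 281 kmol; ν_B = −2, so ξ = 281/2 = 140.5 kmol.
Outlet amounts (n = n₀ + ν ξ):
  B: 753.3 − 2(140.5) = 472.3
  A: 0 + 1(140.5) = 140.5
  C: 0 + 1(140.5) = 140.5
  D: 945.7 (inert)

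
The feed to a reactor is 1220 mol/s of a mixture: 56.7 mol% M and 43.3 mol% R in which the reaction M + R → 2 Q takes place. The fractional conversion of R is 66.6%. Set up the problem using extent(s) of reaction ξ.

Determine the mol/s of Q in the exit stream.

704 mol/s

R reacted = 0.666 × 528.3 = 351.8 mol/s; ν_R = −1, so ξ = 351.8/1 = 351.8 mol/s.
Outlet amounts (n = n₀ + ν ξ):
  M: 691.7 − 1(351.8) = 339.9
  R: 528.3 − 1(351.8) = 176.4
  Q: 0 + 2(351.8) = 703.6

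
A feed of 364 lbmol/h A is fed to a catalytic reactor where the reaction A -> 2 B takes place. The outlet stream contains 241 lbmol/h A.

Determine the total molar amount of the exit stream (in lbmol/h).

487 lbmol/h

For A: n = n₀ − 1ξ → 241 = 364 − 1ξ, giving ξ = 123 lbmol/h.
Outlet amounts (n = n₀ + ν ξ):
  A: 364 − 1(123) = 241
  B: 0 + 2(123) = 246
Total out = 241 + 246 = 487 lbmol/h.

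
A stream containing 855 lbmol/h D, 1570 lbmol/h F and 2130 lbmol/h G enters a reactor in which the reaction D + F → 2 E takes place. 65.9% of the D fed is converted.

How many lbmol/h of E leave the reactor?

1130 lbmol/h

D reacted = 0.659 × 855 = 563.4 lbmol/h; ν_D = −1, so ξ = 563.4/1 = 563.4 lbmol/h.
Outlet amounts (n = n₀ + ν ξ):
  D: 855 − 1(563.4) = 291.6
  F: 1570 − 1(563.4) = 1007
  E: 0 + 2(563.4) = 1127
  G: 2130 (inert)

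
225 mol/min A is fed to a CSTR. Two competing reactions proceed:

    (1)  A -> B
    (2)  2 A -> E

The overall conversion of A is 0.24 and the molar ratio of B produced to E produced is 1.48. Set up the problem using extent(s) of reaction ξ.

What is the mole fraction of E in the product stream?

Conversion of A: A consumed = 0.24 × 225 = 54 mol/min = 1ξ₁ + 2ξ₂.
Selectivity: 1ξ₁ / (1ξ₂) = 1.48 → ξ₁ = 1.48 ξ₂.
Substitute: (1·1.48 + 2) ξ₂ = 54 → ξ₂ = 15.52 mol/min, ξ₁ = 22.97 mol/min.
Outlet amounts (n = n₀ + Σ ν·ξ):
  A: 225 − 1(22.97) − 2(15.52) = 171
  B: 0 + 1(22.97) = 22.97
  E: 0 + 1(15.52) = 15.52
Total out = 209.5 mol/min; y_E = 15.52 / 209.5 = 0.07407.

0.0741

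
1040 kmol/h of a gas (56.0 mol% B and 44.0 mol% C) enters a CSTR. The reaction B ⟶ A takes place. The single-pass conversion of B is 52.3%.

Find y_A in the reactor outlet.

B reacted = 0.523 × 582.4 = 304.6 kmol/h; ν_B = −1, so ξ = 304.6/1 = 304.6 kmol/h.
Outlet amounts (n = n₀ + ν ξ):
  B: 582.4 − 1(304.6) = 277.8
  A: 0 + 1(304.6) = 304.6
  C: 457.6 (inert)
Total out = 1040 kmol/h; y_A = 304.6 / 1040 = 0.2929.

0.293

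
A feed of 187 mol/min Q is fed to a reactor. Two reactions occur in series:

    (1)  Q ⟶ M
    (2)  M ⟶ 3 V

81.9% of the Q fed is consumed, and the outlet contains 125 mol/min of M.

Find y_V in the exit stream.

Conversion of Q: Q consumed = 1ξ₁ = 0.819 × 187 → ξ₁ = 153.2 mol/min.
M balance: n_M = 0 + 1ξ₁ − 1ξ₂ = 125 → ξ₂ = (1·153.2 − 125)/1 = 28.15 mol/min.
Outlet amounts (n = n₀ + Σ ν·ξ):
  Q: 187 − 1(153.2) = 33.85
  M: 0 + 1(153.2) − 1(28.15) = 125
  V: 0 + 3(28.15) = 84.46
Total out = 243.3 mol/min; y_V = 84.46 / 243.3 = 0.3471.

0.347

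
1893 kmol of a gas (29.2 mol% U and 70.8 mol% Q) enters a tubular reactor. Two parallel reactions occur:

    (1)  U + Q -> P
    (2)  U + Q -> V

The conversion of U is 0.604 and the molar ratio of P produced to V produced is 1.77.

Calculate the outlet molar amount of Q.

1010 kmol

Conversion of U: U consumed = 0.604 × 552.8 = 333.9 kmol = 1ξ₁ + 1ξ₂.
Selectivity: 1ξ₁ / (1ξ₂) = 1.77 → ξ₁ = 1.77 ξ₂.
Substitute: (1·1.77 + 1) ξ₂ = 333.9 → ξ₂ = 120.5 kmol, ξ₁ = 213.3 kmol.
Outlet amounts (n = n₀ + Σ ν·ξ):
  U: 552.8 − 1(213.3) − 1(120.5) = 218.9
  Q: 1340 − 1(213.3) − 1(120.5) = 1006
  P: 0 + 1(213.3) = 213.3
  V: 0 + 1(120.5) = 120.5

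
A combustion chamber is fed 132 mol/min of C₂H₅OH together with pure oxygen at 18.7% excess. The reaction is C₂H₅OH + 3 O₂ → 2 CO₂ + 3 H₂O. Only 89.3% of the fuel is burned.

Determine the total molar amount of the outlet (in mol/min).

Stoichiometric O₂ = 3 × 132 = 396 mol/min; O₂ fed = 396 × 1.187 = 470.1 mol/min.
Fuel reacted = 0.893 × 132 → ξ = 117.9 mol/min.
Outlet (n = n₀ + ν ξ):
  C₂H₅OH: 132 − 1(117.9) = 14.12
  O₂: 470.1 − 3(117.9) = 116.4
  CO₂: 0 + 2(117.9) = 235.8
  H₂O: 0 + 3(117.9) = 353.6
Total out = 14.12 + 116.4 + 235.8 + 353.6 = 719.9 mol/min.

720 mol/min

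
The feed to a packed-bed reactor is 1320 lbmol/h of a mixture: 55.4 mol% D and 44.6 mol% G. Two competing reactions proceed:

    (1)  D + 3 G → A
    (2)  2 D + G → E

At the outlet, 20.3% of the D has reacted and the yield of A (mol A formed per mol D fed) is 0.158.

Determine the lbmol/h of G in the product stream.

Yield of A: 1ξ₁ / 731.3 = 0.158 → ξ₁ = 115.5 lbmol/h.
Conversion of D: 1ξ₁ + 2ξ₂ = 0.203 × 731.3 = 148.4 → ξ₂ = 16.45 lbmol/h.
Outlet amounts (n = n₀ + Σ ν·ξ):
  D: 731.3 − 1(115.5) − 2(16.45) = 582.8
  G: 588.7 − 3(115.5) − 1(16.45) = 225.6
  A: 0 + 1(115.5) = 115.5
  E: 0 + 1(16.45) = 16.45

226 lbmol/h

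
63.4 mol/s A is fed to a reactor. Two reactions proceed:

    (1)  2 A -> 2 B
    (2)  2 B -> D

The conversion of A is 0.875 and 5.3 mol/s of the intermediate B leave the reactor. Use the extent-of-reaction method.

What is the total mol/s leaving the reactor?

38.3 mol/s

Conversion of A: A consumed = 2ξ₁ = 0.875 × 63.4 → ξ₁ = 27.74 mol/s.
B balance: n_B = 0 + 2ξ₁ − 2ξ₂ = 5.3 → ξ₂ = (2·27.74 − 5.3)/2 = 25.09 mol/s.
Outlet amounts (n = n₀ + Σ ν·ξ):
  A: 63.4 − 2(27.74) = 7.925
  B: 0 + 2(27.74) − 2(25.09) = 5.3
  D: 0 + 1(25.09) = 25.09
Total out = 7.925 + 5.3 + 25.09 = 38.31 mol/s.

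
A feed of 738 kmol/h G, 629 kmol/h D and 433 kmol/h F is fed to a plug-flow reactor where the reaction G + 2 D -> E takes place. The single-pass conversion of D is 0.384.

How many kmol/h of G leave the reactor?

617 kmol/h

D reacted = 0.384 × 629 = 241.5 kmol/h; ν_D = −2, so ξ = 241.5/2 = 120.8 kmol/h.
Outlet amounts (n = n₀ + ν ξ):
  G: 738 − 1(120.8) = 617.2
  D: 629 − 2(120.8) = 387.5
  E: 0 + 1(120.8) = 120.8
  F: 433 (inert)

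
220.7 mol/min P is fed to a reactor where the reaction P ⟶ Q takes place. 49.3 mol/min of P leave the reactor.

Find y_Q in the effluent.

0.777

For P: n = n₀ − 1ξ → 49.3 = 220.7 − 1ξ, giving ξ = 171.4 mol/min.
Outlet amounts (n = n₀ + ν ξ):
  P: 220.7 − 1(171.4) = 49.3
  Q: 0 + 1(171.4) = 171.4
Total out = 220.7 mol/min; y_Q = 171.4 / 220.7 = 0.7766.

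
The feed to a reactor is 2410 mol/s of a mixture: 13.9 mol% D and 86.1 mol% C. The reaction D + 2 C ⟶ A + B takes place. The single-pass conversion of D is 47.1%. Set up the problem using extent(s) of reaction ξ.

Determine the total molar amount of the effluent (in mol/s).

D reacted = 0.471 × 335 = 157.8 mol/s; ν_D = −1, so ξ = 157.8/1 = 157.8 mol/s.
Outlet amounts (n = n₀ + ν ξ):
  D: 335 − 1(157.8) = 177.2
  C: 2075 − 2(157.8) = 1759
  A: 0 + 1(157.8) = 157.8
  B: 0 + 1(157.8) = 157.8
Total out = 177.2 + 1759 + 157.8 + 157.8 = 2252 mol/s.

2250 mol/s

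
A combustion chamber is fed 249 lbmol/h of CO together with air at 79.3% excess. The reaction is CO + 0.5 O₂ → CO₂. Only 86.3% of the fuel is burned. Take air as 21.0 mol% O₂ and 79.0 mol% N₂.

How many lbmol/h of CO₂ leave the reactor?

215 lbmol/h

Stoichiometric O₂ = 0.5 × 249 = 124.5 lbmol/h; O₂ fed = 124.5 × 1.793 = 223.2 lbmol/h.
N₂ fed = 223.2 × 79/21 = 839.8 lbmol/h.
Fuel reacted = 0.863 × 249 → ξ = 214.9 lbmol/h.
Outlet (n = n₀ + ν ξ):
  CO: 249 − 1(214.9) = 34.11
  O₂: 223.2 − 0.5(214.9) = 115.8
  N₂: 839.8 (inert)
  CO₂: 0 + 1(214.9) = 214.9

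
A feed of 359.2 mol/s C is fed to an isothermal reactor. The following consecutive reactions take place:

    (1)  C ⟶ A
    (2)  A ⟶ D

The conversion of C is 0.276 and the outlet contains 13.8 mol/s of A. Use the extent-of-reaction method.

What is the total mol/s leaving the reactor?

Conversion of C: C consumed = 1ξ₁ = 0.276 × 359.2 → ξ₁ = 99.14 mol/s.
A balance: n_A = 0 + 1ξ₁ − 1ξ₂ = 13.8 → ξ₂ = (1·99.14 − 13.8)/1 = 85.34 mol/s.
Outlet amounts (n = n₀ + Σ ν·ξ):
  C: 359.2 − 1(99.14) = 260.1
  A: 0 + 1(99.14) − 1(85.34) = 13.8
  D: 0 + 1(85.34) = 85.34
Total out = 260.1 + 13.8 + 85.34 = 359.2 mol/s.

359 mol/s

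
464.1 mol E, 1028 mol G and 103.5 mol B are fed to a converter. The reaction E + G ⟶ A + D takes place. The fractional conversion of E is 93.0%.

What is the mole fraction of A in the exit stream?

E reacted = 0.93 × 464.1 = 431.6 mol; ν_E = −1, so ξ = 431.6/1 = 431.6 mol.
Outlet amounts (n = n₀ + ν ξ):
  E: 464.1 − 1(431.6) = 32.49
  G: 1028 − 1(431.6) = 596.4
  A: 0 + 1(431.6) = 431.6
  D: 0 + 1(431.6) = 431.6
  B: 103.5 (inert)
Total out = 1596 mol; y_A = 431.6 / 1596 = 0.2705.

0.271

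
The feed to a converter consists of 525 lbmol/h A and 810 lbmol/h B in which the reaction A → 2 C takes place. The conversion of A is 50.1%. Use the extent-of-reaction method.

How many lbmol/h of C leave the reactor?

A reacted = 0.501 × 525 = 263 lbmol/h; ν_A = −1, so ξ = 263/1 = 263 lbmol/h.
Outlet amounts (n = n₀ + ν ξ):
  A: 525 − 1(263) = 262
  C: 0 + 2(263) = 526
  B: 810 (inert)

526 lbmol/h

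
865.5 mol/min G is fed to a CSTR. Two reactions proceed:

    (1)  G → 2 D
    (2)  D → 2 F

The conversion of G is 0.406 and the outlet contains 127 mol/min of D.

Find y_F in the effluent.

Conversion of G: G consumed = 1ξ₁ = 0.406 × 865.5 → ξ₁ = 351.4 mol/min.
D balance: n_D = 0 + 2ξ₁ − 1ξ₂ = 127 → ξ₂ = (2·351.4 − 127)/1 = 575.8 mol/min.
Outlet amounts (n = n₀ + Σ ν·ξ):
  G: 865.5 − 1(351.4) = 514.1
  D: 0 + 2(351.4) − 1(575.8) = 127
  F: 0 + 2(575.8) = 1152
Total out = 1793 mol/min; y_F = 1152 / 1793 = 0.6424.

0.642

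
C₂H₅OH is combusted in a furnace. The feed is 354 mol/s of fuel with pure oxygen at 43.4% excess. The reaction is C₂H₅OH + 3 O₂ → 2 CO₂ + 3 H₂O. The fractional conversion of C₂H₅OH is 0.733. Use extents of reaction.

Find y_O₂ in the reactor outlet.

0.348

Stoichiometric O₂ = 3 × 354 = 1062 mol/s; O₂ fed = 1062 × 1.434 = 1523 mol/s.
Fuel reacted = 0.733 × 354 → ξ = 259.5 mol/s.
Outlet (n = n₀ + ν ξ):
  C₂H₅OH: 354 − 1(259.5) = 94.52
  O₂: 1523 − 3(259.5) = 744.5
  CO₂: 0 + 2(259.5) = 519
  H₂O: 0 + 3(259.5) = 778.4
Total out = 2136 mol/s; y_O₂ = 744.5 / 2136 = 0.3485.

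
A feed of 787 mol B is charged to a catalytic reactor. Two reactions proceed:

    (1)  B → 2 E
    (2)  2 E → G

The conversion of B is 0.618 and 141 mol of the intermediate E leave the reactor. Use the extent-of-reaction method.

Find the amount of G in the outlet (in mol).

416 mol

Conversion of B: B consumed = 1ξ₁ = 0.618 × 787 → ξ₁ = 486.4 mol.
E balance: n_E = 0 + 2ξ₁ − 2ξ₂ = 141 → ξ₂ = (2·486.4 − 141)/2 = 415.9 mol.
Outlet amounts (n = n₀ + Σ ν·ξ):
  B: 787 − 1(486.4) = 300.6
  E: 0 + 2(486.4) − 2(415.9) = 141
  G: 0 + 1(415.9) = 415.9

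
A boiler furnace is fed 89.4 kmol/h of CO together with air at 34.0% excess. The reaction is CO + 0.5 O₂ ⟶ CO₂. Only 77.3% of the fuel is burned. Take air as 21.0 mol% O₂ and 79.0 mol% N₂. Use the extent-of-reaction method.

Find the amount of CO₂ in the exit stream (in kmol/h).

Stoichiometric O₂ = 0.5 × 89.4 = 44.7 kmol/h; O₂ fed = 44.7 × 1.340 = 59.9 kmol/h.
N₂ fed = 59.9 × 79/21 = 225.3 kmol/h.
Fuel reacted = 0.773 × 89.4 → ξ = 69.11 kmol/h.
Outlet (n = n₀ + ν ξ):
  CO: 89.4 − 1(69.11) = 20.29
  O₂: 59.9 − 0.5(69.11) = 25.34
  N₂: 225.3 (inert)
  CO₂: 0 + 1(69.11) = 69.11

69.1 kmol/h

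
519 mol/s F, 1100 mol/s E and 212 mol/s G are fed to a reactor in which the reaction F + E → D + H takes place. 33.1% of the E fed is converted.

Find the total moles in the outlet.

E reacted = 0.331 × 1100 = 364.1 mol/s; ν_E = −1, so ξ = 364.1/1 = 364.1 mol/s.
Outlet amounts (n = n₀ + ν ξ):
  F: 519 − 1(364.1) = 154.9
  E: 1100 − 1(364.1) = 735.9
  D: 0 + 1(364.1) = 364.1
  H: 0 + 1(364.1) = 364.1
  G: 212 (inert)
Total out = 154.9 + 735.9 + 364.1 + 364.1 + 212 = 1831 mol/s.

1830 mol/s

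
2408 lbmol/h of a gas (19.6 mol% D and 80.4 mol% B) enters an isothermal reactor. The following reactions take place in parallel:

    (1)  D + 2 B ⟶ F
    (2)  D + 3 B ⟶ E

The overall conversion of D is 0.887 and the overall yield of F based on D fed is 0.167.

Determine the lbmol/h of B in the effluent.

759 lbmol/h

Yield of F: 1ξ₁ / 472 = 0.167 → ξ₁ = 78.82 lbmol/h.
Conversion of D: 1ξ₁ + 1ξ₂ = 0.887 × 472 = 418.6 → ξ₂ = 339.8 lbmol/h.
Outlet amounts (n = n₀ + Σ ν·ξ):
  D: 472 − 1(78.82) − 1(339.8) = 53.33
  B: 1936 − 2(78.82) − 3(339.8) = 758.9
  F: 0 + 1(78.82) = 78.82
  E: 0 + 1(339.8) = 339.8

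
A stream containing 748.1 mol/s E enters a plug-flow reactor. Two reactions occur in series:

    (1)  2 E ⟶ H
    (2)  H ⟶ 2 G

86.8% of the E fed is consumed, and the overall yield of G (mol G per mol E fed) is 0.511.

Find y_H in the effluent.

Conversion of E: E consumed = 2ξ₁ = 0.868 × 748.1 → ξ₁ = 324.7 mol/s.
Yield of G: 2ξ₂ / 748.1 = 0.511 → ξ₂ = 191.1 mol/s.
Outlet amounts (n = n₀ + Σ ν·ξ):
  E: 748.1 − 2(324.7) = 98.75
  H: 0 + 1(324.7) − 1(191.1) = 133.5
  G: 0 + 2(191.1) = 382.3
Total out = 614.6 mol/s; y_H = 133.5 / 614.6 = 0.2173.

0.217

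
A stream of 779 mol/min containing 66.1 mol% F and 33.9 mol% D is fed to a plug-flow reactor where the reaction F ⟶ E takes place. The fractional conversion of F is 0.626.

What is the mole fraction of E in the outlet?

F reacted = 0.626 × 514.9 = 322.3 mol/min; ν_F = −1, so ξ = 322.3/1 = 322.3 mol/min.
Outlet amounts (n = n₀ + ν ξ):
  F: 514.9 − 1(322.3) = 192.6
  E: 0 + 1(322.3) = 322.3
  D: 264.1 (inert)
Total out = 779 mol/min; y_E = 322.3 / 779 = 0.4138.

0.414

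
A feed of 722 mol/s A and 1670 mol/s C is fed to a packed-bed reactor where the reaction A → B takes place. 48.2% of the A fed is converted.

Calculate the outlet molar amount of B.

348 mol/s

A reacted = 0.482 × 722 = 348 mol/s; ν_A = −1, so ξ = 348/1 = 348 mol/s.
Outlet amounts (n = n₀ + ν ξ):
  A: 722 − 1(348) = 374
  B: 0 + 1(348) = 348
  C: 1670 (inert)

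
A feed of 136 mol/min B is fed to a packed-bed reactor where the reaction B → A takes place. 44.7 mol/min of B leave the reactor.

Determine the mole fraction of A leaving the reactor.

0.671

For B: n = n₀ − 1ξ → 44.7 = 136 − 1ξ, giving ξ = 91.3 mol/min.
Outlet amounts (n = n₀ + ν ξ):
  B: 136 − 1(91.3) = 44.7
  A: 0 + 1(91.3) = 91.3
Total out = 136 mol/min; y_A = 91.3 / 136 = 0.6713.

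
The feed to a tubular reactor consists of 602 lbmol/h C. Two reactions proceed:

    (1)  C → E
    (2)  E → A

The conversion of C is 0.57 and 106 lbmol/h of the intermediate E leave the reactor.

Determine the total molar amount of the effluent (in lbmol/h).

602 lbmol/h

Conversion of C: C consumed = 1ξ₁ = 0.57 × 602 → ξ₁ = 343.1 lbmol/h.
E balance: n_E = 0 + 1ξ₁ − 1ξ₂ = 106 → ξ₂ = (1·343.1 − 106)/1 = 237.1 lbmol/h.
Outlet amounts (n = n₀ + Σ ν·ξ):
  C: 602 − 1(343.1) = 258.9
  E: 0 + 1(343.1) − 1(237.1) = 106
  A: 0 + 1(237.1) = 237.1
Total out = 258.9 + 106 + 237.1 = 602 lbmol/h.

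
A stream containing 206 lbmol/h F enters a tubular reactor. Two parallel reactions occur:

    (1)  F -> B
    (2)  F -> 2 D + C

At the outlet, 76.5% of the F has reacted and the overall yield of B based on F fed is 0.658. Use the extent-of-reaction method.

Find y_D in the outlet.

Yield of B: 1ξ₁ / 206 = 0.658 → ξ₁ = 135.5 lbmol/h.
Conversion of F: 1ξ₁ + 1ξ₂ = 0.765 × 206 = 157.6 → ξ₂ = 22.04 lbmol/h.
Outlet amounts (n = n₀ + Σ ν·ξ):
  F: 206 − 1(135.5) − 1(22.04) = 48.41
  B: 0 + 1(135.5) = 135.5
  D: 0 + 2(22.04) = 44.08
  C: 0 + 1(22.04) = 22.04
Total out = 250.1 lbmol/h; y_D = 44.08 / 250.1 = 0.1763.

0.176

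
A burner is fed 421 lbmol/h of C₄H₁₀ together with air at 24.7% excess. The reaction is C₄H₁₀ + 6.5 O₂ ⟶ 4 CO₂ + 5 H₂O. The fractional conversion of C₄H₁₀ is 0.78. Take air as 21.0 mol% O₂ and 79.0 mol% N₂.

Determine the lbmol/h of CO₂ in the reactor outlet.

1310 lbmol/h

Stoichiometric O₂ = 6.5 × 421 = 2736 lbmol/h; O₂ fed = 2736 × 1.247 = 3412 lbmol/h.
N₂ fed = 3412 × 79/21 = 12840 lbmol/h.
Fuel reacted = 0.78 × 421 → ξ = 328.4 lbmol/h.
Outlet (n = n₀ + ν ξ):
  C₄H₁₀: 421 − 1(328.4) = 92.62
  O₂: 3412 − 6.5(328.4) = 1278
  N₂: 12840 (inert)
  CO₂: 0 + 4(328.4) = 1314
  H₂O: 0 + 5(328.4) = 1642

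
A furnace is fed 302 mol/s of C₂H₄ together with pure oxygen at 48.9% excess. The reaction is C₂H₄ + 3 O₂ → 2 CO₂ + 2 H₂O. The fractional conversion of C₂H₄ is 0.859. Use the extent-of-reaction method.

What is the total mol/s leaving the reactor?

Stoichiometric O₂ = 3 × 302 = 906 mol/s; O₂ fed = 906 × 1.489 = 1349 mol/s.
Fuel reacted = 0.859 × 302 → ξ = 259.4 mol/s.
Outlet (n = n₀ + ν ξ):
  C₂H₄: 302 − 1(259.4) = 42.58
  O₂: 1349 − 3(259.4) = 570.8
  CO₂: 0 + 2(259.4) = 518.8
  H₂O: 0 + 2(259.4) = 518.8
Total out = 42.58 + 570.8 + 518.8 + 518.8 = 1651 mol/s.

1650 mol/s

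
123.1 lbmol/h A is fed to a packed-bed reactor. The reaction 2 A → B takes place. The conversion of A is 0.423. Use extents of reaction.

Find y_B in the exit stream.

A reacted = 0.423 × 123.1 = 52.07 lbmol/h; ν_A = −2, so ξ = 52.07/2 = 26.04 lbmol/h.
Outlet amounts (n = n₀ + ν ξ):
  A: 123.1 − 2(26.04) = 71.03
  B: 0 + 1(26.04) = 26.04
Total out = 97.06 lbmol/h; y_B = 26.04 / 97.06 = 0.2682.

0.268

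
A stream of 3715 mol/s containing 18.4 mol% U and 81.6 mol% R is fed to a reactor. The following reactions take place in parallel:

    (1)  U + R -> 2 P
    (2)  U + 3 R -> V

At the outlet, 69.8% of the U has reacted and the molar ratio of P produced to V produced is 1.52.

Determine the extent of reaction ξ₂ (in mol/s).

Conversion of U: U consumed = 0.698 × 683.6 = 477.1 mol/s = 1ξ₁ + 1ξ₂.
Selectivity: 2ξ₁ / (1ξ₂) = 1.52 → ξ₁ = 0.76 ξ₂.
Substitute: (1·0.76 + 1) ξ₂ = 477.1 → ξ₂ = 271.1 mol/s, ξ₁ = 206 mol/s.
Outlet amounts (n = n₀ + Σ ν·ξ):
  U: 683.6 − 1(206) − 1(271.1) = 206.4
  R: 3031 − 1(206) − 3(271.1) = 2012
  P: 0 + 2(206) = 412.1
  V: 0 + 1(271.1) = 271.1

ξ₂ = 271 mol/s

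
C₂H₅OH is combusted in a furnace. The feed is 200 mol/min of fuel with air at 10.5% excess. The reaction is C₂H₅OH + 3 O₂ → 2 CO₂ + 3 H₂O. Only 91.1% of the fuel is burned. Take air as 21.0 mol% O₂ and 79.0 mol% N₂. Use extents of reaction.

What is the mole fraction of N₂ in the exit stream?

Stoichiometric O₂ = 3 × 200 = 600 mol/min; O₂ fed = 600 × 1.105 = 663 mol/min.
N₂ fed = 663 × 79/21 = 2494 mol/min.
Fuel reacted = 0.911 × 200 → ξ = 182.2 mol/min.
Outlet (n = n₀ + ν ξ):
  C₂H₅OH: 200 − 1(182.2) = 17.8
  O₂: 663 − 3(182.2) = 116.4
  N₂: 2494 (inert)
  CO₂: 0 + 2(182.2) = 364.4
  H₂O: 0 + 3(182.2) = 546.6
Total out = 3539 mol/min; y_N₂ = 2494 / 3539 = 0.7047.

0.705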